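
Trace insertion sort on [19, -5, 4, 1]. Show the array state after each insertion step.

First element 19 is already 'sorted'
Insert -5: shifted 1 elements -> [-5, 19, 4, 1]
Insert 4: shifted 1 elements -> [-5, 4, 19, 1]
Insert 1: shifted 2 elements -> [-5, 1, 4, 19]


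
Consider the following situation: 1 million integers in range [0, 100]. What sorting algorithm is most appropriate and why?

Best choice: Counting sort
Reason: O(n + k) where k=100 is small; linear time beats O(n log n)


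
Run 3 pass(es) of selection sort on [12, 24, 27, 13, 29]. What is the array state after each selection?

Pass 1: Select minimum 12 at index 0, swap -> [12, 24, 27, 13, 29]
Pass 2: Select minimum 13 at index 3, swap -> [12, 13, 27, 24, 29]
Pass 3: Select minimum 24 at index 3, swap -> [12, 13, 24, 27, 29]


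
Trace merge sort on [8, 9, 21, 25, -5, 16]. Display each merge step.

Divide and conquer:
  Merge [9] + [21] -> [9, 21]
  Merge [8] + [9, 21] -> [8, 9, 21]
  Merge [-5] + [16] -> [-5, 16]
  Merge [25] + [-5, 16] -> [-5, 16, 25]
  Merge [8, 9, 21] + [-5, 16, 25] -> [-5, 8, 9, 16, 21, 25]


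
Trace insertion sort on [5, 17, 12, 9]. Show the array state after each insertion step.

First element 5 is already 'sorted'
Insert 17: shifted 0 elements -> [5, 17, 12, 9]
Insert 12: shifted 1 elements -> [5, 12, 17, 9]
Insert 9: shifted 2 elements -> [5, 9, 12, 17]


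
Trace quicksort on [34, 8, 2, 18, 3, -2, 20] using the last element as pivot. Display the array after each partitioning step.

Partition 1: pivot=20 at index 5 -> [8, 2, 18, 3, -2, 20, 34]
Partition 2: pivot=-2 at index 0 -> [-2, 2, 18, 3, 8, 20, 34]
Partition 3: pivot=8 at index 3 -> [-2, 2, 3, 8, 18, 20, 34]
Partition 4: pivot=3 at index 2 -> [-2, 2, 3, 8, 18, 20, 34]


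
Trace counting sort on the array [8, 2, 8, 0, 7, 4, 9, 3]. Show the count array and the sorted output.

Count array: [1, 0, 1, 1, 1, 0, 0, 1, 2, 1]
(count[i] = number of elements equal to i)
Cumulative count: [1, 1, 2, 3, 4, 4, 4, 5, 7, 8]
Sorted: [0, 2, 3, 4, 7, 8, 8, 9]


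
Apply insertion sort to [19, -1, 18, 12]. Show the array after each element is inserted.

First element 19 is already 'sorted'
Insert -1: shifted 1 elements -> [-1, 19, 18, 12]
Insert 18: shifted 1 elements -> [-1, 18, 19, 12]
Insert 12: shifted 2 elements -> [-1, 12, 18, 19]


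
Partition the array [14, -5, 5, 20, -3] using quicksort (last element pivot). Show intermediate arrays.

Partition 1: pivot=-3 at index 1 -> [-5, -3, 5, 20, 14]
Partition 2: pivot=14 at index 3 -> [-5, -3, 5, 14, 20]


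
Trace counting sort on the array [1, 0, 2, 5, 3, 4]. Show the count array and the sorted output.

Count array: [1, 1, 1, 1, 1, 1]
(count[i] = number of elements equal to i)
Cumulative count: [1, 2, 3, 4, 5, 6]
Sorted: [0, 1, 2, 3, 4, 5]


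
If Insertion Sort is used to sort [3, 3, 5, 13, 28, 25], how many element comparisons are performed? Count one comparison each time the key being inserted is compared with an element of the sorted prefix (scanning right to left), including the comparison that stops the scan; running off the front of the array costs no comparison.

Insert 3: 3 <= 3 (stop) = 1 comparison(s) -> [3, 3, 5, 13, 28, 25]
Insert 5: 3 <= 5 (stop) = 1 comparison(s) -> [3, 3, 5, 13, 28, 25]
Insert 13: 5 <= 13 (stop) = 1 comparison(s) -> [3, 3, 5, 13, 28, 25]
Insert 28: 13 <= 28 (stop) = 1 comparison(s) -> [3, 3, 5, 13, 28, 25]
Insert 25: 28 > 25 (shift), 13 <= 25 (stop) = 2 comparison(s) -> [3, 3, 5, 13, 25, 28]
Total comparisons: 1 + 1 + 1 + 1 + 2 = 6


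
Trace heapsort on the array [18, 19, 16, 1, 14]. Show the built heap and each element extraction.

Build heap: [19, 18, 16, 1, 14]
Extract 19: [18, 14, 16, 1, 19]
Extract 18: [16, 14, 1, 18, 19]
Extract 16: [14, 1, 16, 18, 19]
Extract 14: [1, 14, 16, 18, 19]


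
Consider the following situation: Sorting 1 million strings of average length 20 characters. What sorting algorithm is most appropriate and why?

Best choice: MSD radix sort or Mergesort
Reason: MSD radix sort is a non-comparison sort that buckets the strings by successive character positions, running in time proportional to the total number of characters examined rather than O(n log n) string comparisons; mergesort is a stable O(n log n)-comparison alternative that works for arbitrary variable-length keys


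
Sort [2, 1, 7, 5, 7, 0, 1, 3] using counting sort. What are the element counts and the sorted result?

Count array: [1, 2, 1, 1, 0, 1, 0, 2]
(count[i] = number of elements equal to i)
Cumulative count: [1, 3, 4, 5, 5, 6, 6, 8]
Sorted: [0, 1, 1, 2, 3, 5, 7, 7]


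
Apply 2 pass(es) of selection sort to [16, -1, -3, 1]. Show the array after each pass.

Pass 1: Select minimum -3 at index 2, swap -> [-3, -1, 16, 1]
Pass 2: Select minimum -1 at index 1, swap -> [-3, -1, 16, 1]


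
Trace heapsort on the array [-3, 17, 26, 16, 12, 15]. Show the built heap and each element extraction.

Build heap: [26, 17, 15, 16, 12, -3]
Extract 26: [17, 16, 15, -3, 12, 26]
Extract 17: [16, 12, 15, -3, 17, 26]
Extract 16: [15, 12, -3, 16, 17, 26]
Extract 15: [12, -3, 15, 16, 17, 26]
Extract 12: [-3, 12, 15, 16, 17, 26]


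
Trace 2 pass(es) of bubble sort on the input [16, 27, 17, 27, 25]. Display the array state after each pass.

After pass 1: [16, 17, 27, 25, 27] (2 swaps)
After pass 2: [16, 17, 25, 27, 27] (1 swaps)
Total swaps: 3


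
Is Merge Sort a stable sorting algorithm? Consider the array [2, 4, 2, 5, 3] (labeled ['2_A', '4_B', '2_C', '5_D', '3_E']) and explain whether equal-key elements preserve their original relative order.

Trace Merge Sort on the labeled array (the key is the number; the letter only tracks identity):
  Merge [2_A] + [4_B] -> [2_A, 4_B]
  Merge [5_D] + [3_E] -> [3_E, 5_D]
  Merge [2_C] + [3_E, 5_D] -> [2_C, 3_E, 5_D]
  Merge [2_A, 4_B] + [2_C, 3_E, 5_D] -> [2_A, 2_C, 3_E, 4_B, 5_D]
Final order: [2_A, 2_C, 3_E, 4_B, 5_D]
Equal keys:
  value 2: originally 2_A, 2_C; after sorting 2_A, 2_C -> order preserved
All equal keys kept their original relative order. Merge Sort is stable: when the heads of the two halves are equal the merge takes from the left half first.
Answer: Stable


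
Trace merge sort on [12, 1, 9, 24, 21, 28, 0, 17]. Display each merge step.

Divide and conquer:
  Merge [12] + [1] -> [1, 12]
  Merge [9] + [24] -> [9, 24]
  Merge [1, 12] + [9, 24] -> [1, 9, 12, 24]
  Merge [21] + [28] -> [21, 28]
  Merge [0] + [17] -> [0, 17]
  Merge [21, 28] + [0, 17] -> [0, 17, 21, 28]
  Merge [1, 9, 12, 24] + [0, 17, 21, 28] -> [0, 1, 9, 12, 17, 21, 24, 28]


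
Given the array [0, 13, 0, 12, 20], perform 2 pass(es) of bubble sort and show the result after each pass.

After pass 1: [0, 0, 12, 13, 20] (2 swaps)
After pass 2: [0, 0, 12, 13, 20] (0 swaps)
Total swaps: 2


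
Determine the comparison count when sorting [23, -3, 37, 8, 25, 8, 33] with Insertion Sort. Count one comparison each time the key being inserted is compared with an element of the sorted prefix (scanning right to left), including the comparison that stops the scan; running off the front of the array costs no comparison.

Insert -3: 23 > -3 (shift), reached front = 1 comparison(s) -> [-3, 23, 37, 8, 25, 8, 33]
Insert 37: 23 <= 37 (stop) = 1 comparison(s) -> [-3, 23, 37, 8, 25, 8, 33]
Insert 8: 37 > 8 (shift), 23 > 8 (shift), -3 <= 8 (stop) = 3 comparison(s) -> [-3, 8, 23, 37, 25, 8, 33]
Insert 25: 37 > 25 (shift), 23 <= 25 (stop) = 2 comparison(s) -> [-3, 8, 23, 25, 37, 8, 33]
Insert 8: 37 > 8 (shift), 25 > 8 (shift), 23 > 8 (shift), 8 <= 8 (stop) = 4 comparison(s) -> [-3, 8, 8, 23, 25, 37, 33]
Insert 33: 37 > 33 (shift), 25 <= 33 (stop) = 2 comparison(s) -> [-3, 8, 8, 23, 25, 33, 37]
Total comparisons: 1 + 1 + 3 + 2 + 4 + 2 = 13


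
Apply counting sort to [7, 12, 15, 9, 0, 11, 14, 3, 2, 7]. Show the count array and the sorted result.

Count array: [1, 0, 1, 1, 0, 0, 0, 2, 0, 1, 0, 1, 1, 0, 1, 1]
(count[i] = number of elements equal to i)
Cumulative count: [1, 1, 2, 3, 3, 3, 3, 5, 5, 6, 6, 7, 8, 8, 9, 10]
Sorted: [0, 2, 3, 7, 7, 9, 11, 12, 14, 15]


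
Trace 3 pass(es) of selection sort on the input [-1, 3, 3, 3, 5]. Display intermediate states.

Pass 1: Select minimum -1 at index 0, swap -> [-1, 3, 3, 3, 5]
Pass 2: Select minimum 3 at index 1, swap -> [-1, 3, 3, 3, 5]
Pass 3: Select minimum 3 at index 2, swap -> [-1, 3, 3, 3, 5]


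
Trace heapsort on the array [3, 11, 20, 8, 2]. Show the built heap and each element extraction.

Build heap: [20, 11, 3, 8, 2]
Extract 20: [11, 8, 3, 2, 20]
Extract 11: [8, 2, 3, 11, 20]
Extract 8: [3, 2, 8, 11, 20]
Extract 3: [2, 3, 8, 11, 20]


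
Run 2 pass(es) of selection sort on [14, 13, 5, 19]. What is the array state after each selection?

Pass 1: Select minimum 5 at index 2, swap -> [5, 13, 14, 19]
Pass 2: Select minimum 13 at index 1, swap -> [5, 13, 14, 19]


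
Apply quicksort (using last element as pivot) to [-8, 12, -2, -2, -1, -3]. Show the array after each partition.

Partition 1: pivot=-3 at index 1 -> [-8, -3, -2, -2, -1, 12]
Partition 2: pivot=12 at index 5 -> [-8, -3, -2, -2, -1, 12]
Partition 3: pivot=-1 at index 4 -> [-8, -3, -2, -2, -1, 12]
Partition 4: pivot=-2 at index 3 -> [-8, -3, -2, -2, -1, 12]


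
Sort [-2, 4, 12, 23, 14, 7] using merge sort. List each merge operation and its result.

Divide and conquer:
  Merge [4] + [12] -> [4, 12]
  Merge [-2] + [4, 12] -> [-2, 4, 12]
  Merge [14] + [7] -> [7, 14]
  Merge [23] + [7, 14] -> [7, 14, 23]
  Merge [-2, 4, 12] + [7, 14, 23] -> [-2, 4, 7, 12, 14, 23]


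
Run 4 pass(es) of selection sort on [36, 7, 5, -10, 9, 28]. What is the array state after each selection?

Pass 1: Select minimum -10 at index 3, swap -> [-10, 7, 5, 36, 9, 28]
Pass 2: Select minimum 5 at index 2, swap -> [-10, 5, 7, 36, 9, 28]
Pass 3: Select minimum 7 at index 2, swap -> [-10, 5, 7, 36, 9, 28]
Pass 4: Select minimum 9 at index 4, swap -> [-10, 5, 7, 9, 36, 28]


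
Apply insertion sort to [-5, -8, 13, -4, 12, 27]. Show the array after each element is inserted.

First element -5 is already 'sorted'
Insert -8: shifted 1 elements -> [-8, -5, 13, -4, 12, 27]
Insert 13: shifted 0 elements -> [-8, -5, 13, -4, 12, 27]
Insert -4: shifted 1 elements -> [-8, -5, -4, 13, 12, 27]
Insert 12: shifted 1 elements -> [-8, -5, -4, 12, 13, 27]
Insert 27: shifted 0 elements -> [-8, -5, -4, 12, 13, 27]


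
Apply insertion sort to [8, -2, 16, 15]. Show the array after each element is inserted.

First element 8 is already 'sorted'
Insert -2: shifted 1 elements -> [-2, 8, 16, 15]
Insert 16: shifted 0 elements -> [-2, 8, 16, 15]
Insert 15: shifted 1 elements -> [-2, 8, 15, 16]


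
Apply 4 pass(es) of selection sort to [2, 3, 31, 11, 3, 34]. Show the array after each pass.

Pass 1: Select minimum 2 at index 0, swap -> [2, 3, 31, 11, 3, 34]
Pass 2: Select minimum 3 at index 1, swap -> [2, 3, 31, 11, 3, 34]
Pass 3: Select minimum 3 at index 4, swap -> [2, 3, 3, 11, 31, 34]
Pass 4: Select minimum 11 at index 3, swap -> [2, 3, 3, 11, 31, 34]


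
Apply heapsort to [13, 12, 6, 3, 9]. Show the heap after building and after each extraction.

Build heap: [13, 12, 6, 3, 9]
Extract 13: [12, 9, 6, 3, 13]
Extract 12: [9, 3, 6, 12, 13]
Extract 9: [6, 3, 9, 12, 13]
Extract 6: [3, 6, 9, 12, 13]


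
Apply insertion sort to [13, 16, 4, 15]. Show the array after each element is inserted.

First element 13 is already 'sorted'
Insert 16: shifted 0 elements -> [13, 16, 4, 15]
Insert 4: shifted 2 elements -> [4, 13, 16, 15]
Insert 15: shifted 1 elements -> [4, 13, 15, 16]


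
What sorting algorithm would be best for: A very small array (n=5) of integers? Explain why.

Best choice: Insertion sort
Reason: For tiny inputs the O(n^2) overhead is negligible and insertion sort has minimal constant factors


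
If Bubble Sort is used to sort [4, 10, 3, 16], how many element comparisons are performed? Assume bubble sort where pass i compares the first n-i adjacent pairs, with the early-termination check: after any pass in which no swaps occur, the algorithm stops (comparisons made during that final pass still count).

Pass 1: compare adjacent pairs (0,1)..(2,3) = 3 comparison(s), 1 swap(s) -> [4, 3, 10, 16]
Pass 2: compare adjacent pairs (0,1)..(1,2) = 2 comparison(s), 1 swap(s) -> [3, 4, 10, 16]
Pass 3: compare adjacent pairs (0,1)..(0,1) = 1 comparison(s), 0 swap(s) -> [3, 4, 10, 16]
No swaps in this pass, so bubble sort stops here.
Total comparisons: 3 + 2 + 1 = 6


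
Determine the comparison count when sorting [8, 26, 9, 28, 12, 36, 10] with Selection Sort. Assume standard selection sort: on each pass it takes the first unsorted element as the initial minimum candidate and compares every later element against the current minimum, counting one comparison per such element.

Pass 1: scan indices 1..6 for the minimum = 6 comparison(s); min is 8, place at index 0 -> [8, 26, 9, 28, 12, 36, 10]
Pass 2: scan indices 2..6 for the minimum = 5 comparison(s); min is 9, place at index 1 -> [8, 9, 26, 28, 12, 36, 10]
Pass 3: scan indices 3..6 for the minimum = 4 comparison(s); min is 10, place at index 2 -> [8, 9, 10, 28, 12, 36, 26]
Pass 4: scan indices 4..6 for the minimum = 3 comparison(s); min is 12, place at index 3 -> [8, 9, 10, 12, 28, 36, 26]
Pass 5: scan indices 5..6 for the minimum = 2 comparison(s); min is 26, place at index 4 -> [8, 9, 10, 12, 26, 36, 28]
Pass 6: scan indices 6..6 for the minimum = 1 comparison(s); min is 28, place at index 5 -> [8, 9, 10, 12, 26, 28, 36]
Selection sort always scans the whole unsorted suffix, so the count is (n-1) + (n-2) + ... + 1 = n(n-1)/2 = 7*6/2 = 21 regardless of the input order.
Total comparisons: 6 + 5 + 4 + 3 + 2 + 1 = 21


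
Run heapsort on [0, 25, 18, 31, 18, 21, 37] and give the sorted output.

Build heap: [37, 31, 21, 25, 18, 0, 18]
Extract 37: [31, 25, 21, 18, 18, 0, 37]
Extract 31: [25, 18, 21, 0, 18, 31, 37]
Extract 25: [21, 18, 18, 0, 25, 31, 37]
Extract 21: [18, 0, 18, 21, 25, 31, 37]
Extract 18: [18, 0, 18, 21, 25, 31, 37]
Extract 18: [0, 18, 18, 21, 25, 31, 37]


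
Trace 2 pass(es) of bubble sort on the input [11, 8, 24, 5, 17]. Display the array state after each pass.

After pass 1: [8, 11, 5, 17, 24] (3 swaps)
After pass 2: [8, 5, 11, 17, 24] (1 swaps)
Total swaps: 4


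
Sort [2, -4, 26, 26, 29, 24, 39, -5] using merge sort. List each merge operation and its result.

Divide and conquer:
  Merge [2] + [-4] -> [-4, 2]
  Merge [26] + [26] -> [26, 26]
  Merge [-4, 2] + [26, 26] -> [-4, 2, 26, 26]
  Merge [29] + [24] -> [24, 29]
  Merge [39] + [-5] -> [-5, 39]
  Merge [24, 29] + [-5, 39] -> [-5, 24, 29, 39]
  Merge [-4, 2, 26, 26] + [-5, 24, 29, 39] -> [-5, -4, 2, 24, 26, 26, 29, 39]


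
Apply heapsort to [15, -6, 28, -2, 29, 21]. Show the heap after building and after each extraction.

Build heap: [29, 15, 28, -2, -6, 21]
Extract 29: [28, 15, 21, -2, -6, 29]
Extract 28: [21, 15, -6, -2, 28, 29]
Extract 21: [15, -2, -6, 21, 28, 29]
Extract 15: [-2, -6, 15, 21, 28, 29]
Extract -2: [-6, -2, 15, 21, 28, 29]


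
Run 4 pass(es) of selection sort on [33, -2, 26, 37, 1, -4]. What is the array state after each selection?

Pass 1: Select minimum -4 at index 5, swap -> [-4, -2, 26, 37, 1, 33]
Pass 2: Select minimum -2 at index 1, swap -> [-4, -2, 26, 37, 1, 33]
Pass 3: Select minimum 1 at index 4, swap -> [-4, -2, 1, 37, 26, 33]
Pass 4: Select minimum 26 at index 4, swap -> [-4, -2, 1, 26, 37, 33]


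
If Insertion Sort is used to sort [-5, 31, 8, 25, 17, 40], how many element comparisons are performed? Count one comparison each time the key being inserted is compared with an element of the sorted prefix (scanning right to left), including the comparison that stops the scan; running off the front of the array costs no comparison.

Insert 31: -5 <= 31 (stop) = 1 comparison(s) -> [-5, 31, 8, 25, 17, 40]
Insert 8: 31 > 8 (shift), -5 <= 8 (stop) = 2 comparison(s) -> [-5, 8, 31, 25, 17, 40]
Insert 25: 31 > 25 (shift), 8 <= 25 (stop) = 2 comparison(s) -> [-5, 8, 25, 31, 17, 40]
Insert 17: 31 > 17 (shift), 25 > 17 (shift), 8 <= 17 (stop) = 3 comparison(s) -> [-5, 8, 17, 25, 31, 40]
Insert 40: 31 <= 40 (stop) = 1 comparison(s) -> [-5, 8, 17, 25, 31, 40]
Total comparisons: 1 + 2 + 2 + 3 + 1 = 9


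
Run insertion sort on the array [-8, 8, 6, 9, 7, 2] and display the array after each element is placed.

First element -8 is already 'sorted'
Insert 8: shifted 0 elements -> [-8, 8, 6, 9, 7, 2]
Insert 6: shifted 1 elements -> [-8, 6, 8, 9, 7, 2]
Insert 9: shifted 0 elements -> [-8, 6, 8, 9, 7, 2]
Insert 7: shifted 2 elements -> [-8, 6, 7, 8, 9, 2]
Insert 2: shifted 4 elements -> [-8, 2, 6, 7, 8, 9]


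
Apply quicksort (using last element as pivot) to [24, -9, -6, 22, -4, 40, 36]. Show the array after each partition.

Partition 1: pivot=36 at index 5 -> [24, -9, -6, 22, -4, 36, 40]
Partition 2: pivot=-4 at index 2 -> [-9, -6, -4, 22, 24, 36, 40]
Partition 3: pivot=-6 at index 1 -> [-9, -6, -4, 22, 24, 36, 40]
Partition 4: pivot=24 at index 4 -> [-9, -6, -4, 22, 24, 36, 40]


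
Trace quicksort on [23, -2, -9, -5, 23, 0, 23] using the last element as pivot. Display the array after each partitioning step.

Partition 1: pivot=23 at index 6 -> [23, -2, -9, -5, 23, 0, 23]
Partition 2: pivot=0 at index 3 -> [-2, -9, -5, 0, 23, 23, 23]
Partition 3: pivot=-5 at index 1 -> [-9, -5, -2, 0, 23, 23, 23]
Partition 4: pivot=23 at index 5 -> [-9, -5, -2, 0, 23, 23, 23]


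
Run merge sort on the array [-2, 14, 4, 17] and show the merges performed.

Divide and conquer:
  Merge [-2] + [14] -> [-2, 14]
  Merge [4] + [17] -> [4, 17]
  Merge [-2, 14] + [4, 17] -> [-2, 4, 14, 17]


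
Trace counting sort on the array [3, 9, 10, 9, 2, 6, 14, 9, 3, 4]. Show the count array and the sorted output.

Count array: [0, 0, 1, 2, 1, 0, 1, 0, 0, 3, 1, 0, 0, 0, 1]
(count[i] = number of elements equal to i)
Cumulative count: [0, 0, 1, 3, 4, 4, 5, 5, 5, 8, 9, 9, 9, 9, 10]
Sorted: [2, 3, 3, 4, 6, 9, 9, 9, 10, 14]


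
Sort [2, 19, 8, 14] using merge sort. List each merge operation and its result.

Divide and conquer:
  Merge [2] + [19] -> [2, 19]
  Merge [8] + [14] -> [8, 14]
  Merge [2, 19] + [8, 14] -> [2, 8, 14, 19]


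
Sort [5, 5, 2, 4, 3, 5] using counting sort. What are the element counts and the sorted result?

Count array: [0, 0, 1, 1, 1, 3]
(count[i] = number of elements equal to i)
Cumulative count: [0, 0, 1, 2, 3, 6]
Sorted: [2, 3, 4, 5, 5, 5]


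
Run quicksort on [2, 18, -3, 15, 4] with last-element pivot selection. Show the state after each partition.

Partition 1: pivot=4 at index 2 -> [2, -3, 4, 15, 18]
Partition 2: pivot=-3 at index 0 -> [-3, 2, 4, 15, 18]
Partition 3: pivot=18 at index 4 -> [-3, 2, 4, 15, 18]


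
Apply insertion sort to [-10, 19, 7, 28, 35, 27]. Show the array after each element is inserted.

First element -10 is already 'sorted'
Insert 19: shifted 0 elements -> [-10, 19, 7, 28, 35, 27]
Insert 7: shifted 1 elements -> [-10, 7, 19, 28, 35, 27]
Insert 28: shifted 0 elements -> [-10, 7, 19, 28, 35, 27]
Insert 35: shifted 0 elements -> [-10, 7, 19, 28, 35, 27]
Insert 27: shifted 2 elements -> [-10, 7, 19, 27, 28, 35]


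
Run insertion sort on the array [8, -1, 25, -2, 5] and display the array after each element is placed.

First element 8 is already 'sorted'
Insert -1: shifted 1 elements -> [-1, 8, 25, -2, 5]
Insert 25: shifted 0 elements -> [-1, 8, 25, -2, 5]
Insert -2: shifted 3 elements -> [-2, -1, 8, 25, 5]
Insert 5: shifted 2 elements -> [-2, -1, 5, 8, 25]


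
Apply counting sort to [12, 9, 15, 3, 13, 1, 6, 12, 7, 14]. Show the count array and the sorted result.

Count array: [0, 1, 0, 1, 0, 0, 1, 1, 0, 1, 0, 0, 2, 1, 1, 1]
(count[i] = number of elements equal to i)
Cumulative count: [0, 1, 1, 2, 2, 2, 3, 4, 4, 5, 5, 5, 7, 8, 9, 10]
Sorted: [1, 3, 6, 7, 9, 12, 12, 13, 14, 15]


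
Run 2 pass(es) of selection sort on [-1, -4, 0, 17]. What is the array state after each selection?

Pass 1: Select minimum -4 at index 1, swap -> [-4, -1, 0, 17]
Pass 2: Select minimum -1 at index 1, swap -> [-4, -1, 0, 17]


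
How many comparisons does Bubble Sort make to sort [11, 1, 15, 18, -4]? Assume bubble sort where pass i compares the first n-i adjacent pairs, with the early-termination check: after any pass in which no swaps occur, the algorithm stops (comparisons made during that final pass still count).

Pass 1: compare adjacent pairs (0,1)..(3,4) = 4 comparison(s), 2 swap(s) -> [1, 11, 15, -4, 18]
Pass 2: compare adjacent pairs (0,1)..(2,3) = 3 comparison(s), 1 swap(s) -> [1, 11, -4, 15, 18]
Pass 3: compare adjacent pairs (0,1)..(1,2) = 2 comparison(s), 1 swap(s) -> [1, -4, 11, 15, 18]
Pass 4: compare adjacent pairs (0,1)..(0,1) = 1 comparison(s), 1 swap(s) -> [-4, 1, 11, 15, 18]
Every pass made at least one swap, so all n-1 passes run.
Total comparisons: 4 + 3 + 2 + 1 = 10


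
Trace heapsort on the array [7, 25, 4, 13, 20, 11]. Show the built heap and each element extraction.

Build heap: [25, 20, 11, 13, 7, 4]
Extract 25: [20, 13, 11, 4, 7, 25]
Extract 20: [13, 7, 11, 4, 20, 25]
Extract 13: [11, 7, 4, 13, 20, 25]
Extract 11: [7, 4, 11, 13, 20, 25]
Extract 7: [4, 7, 11, 13, 20, 25]


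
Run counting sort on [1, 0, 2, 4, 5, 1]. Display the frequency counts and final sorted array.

Count array: [1, 2, 1, 0, 1, 1]
(count[i] = number of elements equal to i)
Cumulative count: [1, 3, 4, 4, 5, 6]
Sorted: [0, 1, 1, 2, 4, 5]


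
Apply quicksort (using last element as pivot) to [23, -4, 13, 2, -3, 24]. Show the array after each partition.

Partition 1: pivot=24 at index 5 -> [23, -4, 13, 2, -3, 24]
Partition 2: pivot=-3 at index 1 -> [-4, -3, 13, 2, 23, 24]
Partition 3: pivot=23 at index 4 -> [-4, -3, 13, 2, 23, 24]
Partition 4: pivot=2 at index 2 -> [-4, -3, 2, 13, 23, 24]


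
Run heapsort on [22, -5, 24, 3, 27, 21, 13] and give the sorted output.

Build heap: [27, 22, 24, 3, -5, 21, 13]
Extract 27: [24, 22, 21, 3, -5, 13, 27]
Extract 24: [22, 13, 21, 3, -5, 24, 27]
Extract 22: [21, 13, -5, 3, 22, 24, 27]
Extract 21: [13, 3, -5, 21, 22, 24, 27]
Extract 13: [3, -5, 13, 21, 22, 24, 27]
Extract 3: [-5, 3, 13, 21, 22, 24, 27]


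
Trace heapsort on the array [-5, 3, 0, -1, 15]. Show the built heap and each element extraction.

Build heap: [15, 3, 0, -1, -5]
Extract 15: [3, -1, 0, -5, 15]
Extract 3: [0, -1, -5, 3, 15]
Extract 0: [-1, -5, 0, 3, 15]
Extract -1: [-5, -1, 0, 3, 15]


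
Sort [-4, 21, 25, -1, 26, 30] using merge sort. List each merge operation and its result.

Divide and conquer:
  Merge [21] + [25] -> [21, 25]
  Merge [-4] + [21, 25] -> [-4, 21, 25]
  Merge [26] + [30] -> [26, 30]
  Merge [-1] + [26, 30] -> [-1, 26, 30]
  Merge [-4, 21, 25] + [-1, 26, 30] -> [-4, -1, 21, 25, 26, 30]


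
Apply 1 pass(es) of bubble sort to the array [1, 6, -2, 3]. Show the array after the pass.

After pass 1: [1, -2, 3, 6] (2 swaps)
Total swaps: 2


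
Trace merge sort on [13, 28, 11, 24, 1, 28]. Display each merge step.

Divide and conquer:
  Merge [28] + [11] -> [11, 28]
  Merge [13] + [11, 28] -> [11, 13, 28]
  Merge [1] + [28] -> [1, 28]
  Merge [24] + [1, 28] -> [1, 24, 28]
  Merge [11, 13, 28] + [1, 24, 28] -> [1, 11, 13, 24, 28, 28]


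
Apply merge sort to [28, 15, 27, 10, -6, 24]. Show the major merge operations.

Divide and conquer:
  Merge [15] + [27] -> [15, 27]
  Merge [28] + [15, 27] -> [15, 27, 28]
  Merge [-6] + [24] -> [-6, 24]
  Merge [10] + [-6, 24] -> [-6, 10, 24]
  Merge [15, 27, 28] + [-6, 10, 24] -> [-6, 10, 15, 24, 27, 28]


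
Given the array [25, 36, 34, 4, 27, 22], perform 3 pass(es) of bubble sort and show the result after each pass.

After pass 1: [25, 34, 4, 27, 22, 36] (4 swaps)
After pass 2: [25, 4, 27, 22, 34, 36] (3 swaps)
After pass 3: [4, 25, 22, 27, 34, 36] (2 swaps)
Total swaps: 9


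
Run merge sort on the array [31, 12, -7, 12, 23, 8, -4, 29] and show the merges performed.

Divide and conquer:
  Merge [31] + [12] -> [12, 31]
  Merge [-7] + [12] -> [-7, 12]
  Merge [12, 31] + [-7, 12] -> [-7, 12, 12, 31]
  Merge [23] + [8] -> [8, 23]
  Merge [-4] + [29] -> [-4, 29]
  Merge [8, 23] + [-4, 29] -> [-4, 8, 23, 29]
  Merge [-7, 12, 12, 31] + [-4, 8, 23, 29] -> [-7, -4, 8, 12, 12, 23, 29, 31]


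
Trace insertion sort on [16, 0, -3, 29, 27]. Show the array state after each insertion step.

First element 16 is already 'sorted'
Insert 0: shifted 1 elements -> [0, 16, -3, 29, 27]
Insert -3: shifted 2 elements -> [-3, 0, 16, 29, 27]
Insert 29: shifted 0 elements -> [-3, 0, 16, 29, 27]
Insert 27: shifted 1 elements -> [-3, 0, 16, 27, 29]


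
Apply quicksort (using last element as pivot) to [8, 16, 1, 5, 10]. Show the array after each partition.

Partition 1: pivot=10 at index 3 -> [8, 1, 5, 10, 16]
Partition 2: pivot=5 at index 1 -> [1, 5, 8, 10, 16]


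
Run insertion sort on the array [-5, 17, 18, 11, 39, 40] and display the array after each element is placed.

First element -5 is already 'sorted'
Insert 17: shifted 0 elements -> [-5, 17, 18, 11, 39, 40]
Insert 18: shifted 0 elements -> [-5, 17, 18, 11, 39, 40]
Insert 11: shifted 2 elements -> [-5, 11, 17, 18, 39, 40]
Insert 39: shifted 0 elements -> [-5, 11, 17, 18, 39, 40]
Insert 40: shifted 0 elements -> [-5, 11, 17, 18, 39, 40]


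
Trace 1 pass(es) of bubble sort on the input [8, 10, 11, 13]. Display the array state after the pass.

After pass 1: [8, 10, 11, 13] (0 swaps)
Total swaps: 0


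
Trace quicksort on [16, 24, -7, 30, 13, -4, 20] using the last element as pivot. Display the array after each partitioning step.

Partition 1: pivot=20 at index 4 -> [16, -7, 13, -4, 20, 30, 24]
Partition 2: pivot=-4 at index 1 -> [-7, -4, 13, 16, 20, 30, 24]
Partition 3: pivot=16 at index 3 -> [-7, -4, 13, 16, 20, 30, 24]
Partition 4: pivot=24 at index 5 -> [-7, -4, 13, 16, 20, 24, 30]


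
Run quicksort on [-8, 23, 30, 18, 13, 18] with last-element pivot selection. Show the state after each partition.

Partition 1: pivot=18 at index 3 -> [-8, 18, 13, 18, 30, 23]
Partition 2: pivot=13 at index 1 -> [-8, 13, 18, 18, 30, 23]
Partition 3: pivot=23 at index 4 -> [-8, 13, 18, 18, 23, 30]


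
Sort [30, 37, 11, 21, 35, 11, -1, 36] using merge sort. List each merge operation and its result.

Divide and conquer:
  Merge [30] + [37] -> [30, 37]
  Merge [11] + [21] -> [11, 21]
  Merge [30, 37] + [11, 21] -> [11, 21, 30, 37]
  Merge [35] + [11] -> [11, 35]
  Merge [-1] + [36] -> [-1, 36]
  Merge [11, 35] + [-1, 36] -> [-1, 11, 35, 36]
  Merge [11, 21, 30, 37] + [-1, 11, 35, 36] -> [-1, 11, 11, 21, 30, 35, 36, 37]


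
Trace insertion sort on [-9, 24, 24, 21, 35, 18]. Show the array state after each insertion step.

First element -9 is already 'sorted'
Insert 24: shifted 0 elements -> [-9, 24, 24, 21, 35, 18]
Insert 24: shifted 0 elements -> [-9, 24, 24, 21, 35, 18]
Insert 21: shifted 2 elements -> [-9, 21, 24, 24, 35, 18]
Insert 35: shifted 0 elements -> [-9, 21, 24, 24, 35, 18]
Insert 18: shifted 4 elements -> [-9, 18, 21, 24, 24, 35]


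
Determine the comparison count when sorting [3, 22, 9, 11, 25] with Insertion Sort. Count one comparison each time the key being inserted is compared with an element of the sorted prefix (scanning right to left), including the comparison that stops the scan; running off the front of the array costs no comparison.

Insert 22: 3 <= 22 (stop) = 1 comparison(s) -> [3, 22, 9, 11, 25]
Insert 9: 22 > 9 (shift), 3 <= 9 (stop) = 2 comparison(s) -> [3, 9, 22, 11, 25]
Insert 11: 22 > 11 (shift), 9 <= 11 (stop) = 2 comparison(s) -> [3, 9, 11, 22, 25]
Insert 25: 22 <= 25 (stop) = 1 comparison(s) -> [3, 9, 11, 22, 25]
Total comparisons: 1 + 2 + 2 + 1 = 6


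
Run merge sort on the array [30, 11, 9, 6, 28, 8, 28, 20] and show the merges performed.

Divide and conquer:
  Merge [30] + [11] -> [11, 30]
  Merge [9] + [6] -> [6, 9]
  Merge [11, 30] + [6, 9] -> [6, 9, 11, 30]
  Merge [28] + [8] -> [8, 28]
  Merge [28] + [20] -> [20, 28]
  Merge [8, 28] + [20, 28] -> [8, 20, 28, 28]
  Merge [6, 9, 11, 30] + [8, 20, 28, 28] -> [6, 8, 9, 11, 20, 28, 28, 30]


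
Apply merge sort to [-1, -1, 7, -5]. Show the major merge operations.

Divide and conquer:
  Merge [-1] + [-1] -> [-1, -1]
  Merge [7] + [-5] -> [-5, 7]
  Merge [-1, -1] + [-5, 7] -> [-5, -1, -1, 7]


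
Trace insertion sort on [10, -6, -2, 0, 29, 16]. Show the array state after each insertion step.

First element 10 is already 'sorted'
Insert -6: shifted 1 elements -> [-6, 10, -2, 0, 29, 16]
Insert -2: shifted 1 elements -> [-6, -2, 10, 0, 29, 16]
Insert 0: shifted 1 elements -> [-6, -2, 0, 10, 29, 16]
Insert 29: shifted 0 elements -> [-6, -2, 0, 10, 29, 16]
Insert 16: shifted 1 elements -> [-6, -2, 0, 10, 16, 29]


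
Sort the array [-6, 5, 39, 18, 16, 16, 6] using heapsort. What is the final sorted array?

Build heap: [39, 18, 16, 5, 16, -6, 6]
Extract 39: [18, 16, 16, 5, 6, -6, 39]
Extract 18: [16, 6, 16, 5, -6, 18, 39]
Extract 16: [16, 6, -6, 5, 16, 18, 39]
Extract 16: [6, 5, -6, 16, 16, 18, 39]
Extract 6: [5, -6, 6, 16, 16, 18, 39]
Extract 5: [-6, 5, 6, 16, 16, 18, 39]


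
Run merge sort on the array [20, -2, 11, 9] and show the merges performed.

Divide and conquer:
  Merge [20] + [-2] -> [-2, 20]
  Merge [11] + [9] -> [9, 11]
  Merge [-2, 20] + [9, 11] -> [-2, 9, 11, 20]


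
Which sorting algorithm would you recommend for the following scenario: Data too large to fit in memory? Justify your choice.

Best choice: External merge sort
Reason: Minimizes disk I/O by sequential reads/writes


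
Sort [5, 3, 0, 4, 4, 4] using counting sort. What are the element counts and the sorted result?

Count array: [1, 0, 0, 1, 3, 1]
(count[i] = number of elements equal to i)
Cumulative count: [1, 1, 1, 2, 5, 6]
Sorted: [0, 3, 4, 4, 4, 5]


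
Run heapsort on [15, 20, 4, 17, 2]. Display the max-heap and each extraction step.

Build heap: [20, 17, 4, 15, 2]
Extract 20: [17, 15, 4, 2, 20]
Extract 17: [15, 2, 4, 17, 20]
Extract 15: [4, 2, 15, 17, 20]
Extract 4: [2, 4, 15, 17, 20]


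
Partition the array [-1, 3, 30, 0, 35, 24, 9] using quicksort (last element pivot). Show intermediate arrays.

Partition 1: pivot=9 at index 3 -> [-1, 3, 0, 9, 35, 24, 30]
Partition 2: pivot=0 at index 1 -> [-1, 0, 3, 9, 35, 24, 30]
Partition 3: pivot=30 at index 5 -> [-1, 0, 3, 9, 24, 30, 35]


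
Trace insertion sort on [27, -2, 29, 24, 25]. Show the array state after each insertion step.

First element 27 is already 'sorted'
Insert -2: shifted 1 elements -> [-2, 27, 29, 24, 25]
Insert 29: shifted 0 elements -> [-2, 27, 29, 24, 25]
Insert 24: shifted 2 elements -> [-2, 24, 27, 29, 25]
Insert 25: shifted 2 elements -> [-2, 24, 25, 27, 29]


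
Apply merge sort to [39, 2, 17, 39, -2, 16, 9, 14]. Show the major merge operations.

Divide and conquer:
  Merge [39] + [2] -> [2, 39]
  Merge [17] + [39] -> [17, 39]
  Merge [2, 39] + [17, 39] -> [2, 17, 39, 39]
  Merge [-2] + [16] -> [-2, 16]
  Merge [9] + [14] -> [9, 14]
  Merge [-2, 16] + [9, 14] -> [-2, 9, 14, 16]
  Merge [2, 17, 39, 39] + [-2, 9, 14, 16] -> [-2, 2, 9, 14, 16, 17, 39, 39]


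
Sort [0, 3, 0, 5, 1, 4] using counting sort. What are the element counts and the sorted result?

Count array: [2, 1, 0, 1, 1, 1]
(count[i] = number of elements equal to i)
Cumulative count: [2, 3, 3, 4, 5, 6]
Sorted: [0, 0, 1, 3, 4, 5]


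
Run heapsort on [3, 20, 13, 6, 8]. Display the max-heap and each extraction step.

Build heap: [20, 8, 13, 6, 3]
Extract 20: [13, 8, 3, 6, 20]
Extract 13: [8, 6, 3, 13, 20]
Extract 8: [6, 3, 8, 13, 20]
Extract 6: [3, 6, 8, 13, 20]


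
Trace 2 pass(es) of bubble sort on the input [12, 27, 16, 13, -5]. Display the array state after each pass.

After pass 1: [12, 16, 13, -5, 27] (3 swaps)
After pass 2: [12, 13, -5, 16, 27] (2 swaps)
Total swaps: 5


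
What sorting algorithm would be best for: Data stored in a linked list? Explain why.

Best choice: Merge sort
Reason: Merge sort doesn't require random access; can be done in O(1) extra space for linked lists


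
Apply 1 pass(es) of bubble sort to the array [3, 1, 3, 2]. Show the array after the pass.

After pass 1: [1, 3, 2, 3] (2 swaps)
Total swaps: 2


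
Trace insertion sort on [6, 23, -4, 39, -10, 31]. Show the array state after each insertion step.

First element 6 is already 'sorted'
Insert 23: shifted 0 elements -> [6, 23, -4, 39, -10, 31]
Insert -4: shifted 2 elements -> [-4, 6, 23, 39, -10, 31]
Insert 39: shifted 0 elements -> [-4, 6, 23, 39, -10, 31]
Insert -10: shifted 4 elements -> [-10, -4, 6, 23, 39, 31]
Insert 31: shifted 1 elements -> [-10, -4, 6, 23, 31, 39]


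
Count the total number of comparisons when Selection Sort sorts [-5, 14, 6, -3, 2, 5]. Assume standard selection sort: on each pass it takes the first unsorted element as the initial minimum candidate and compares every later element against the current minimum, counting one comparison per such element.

Pass 1: scan indices 1..5 for the minimum = 5 comparison(s); min is -5, place at index 0 -> [-5, 14, 6, -3, 2, 5]
Pass 2: scan indices 2..5 for the minimum = 4 comparison(s); min is -3, place at index 1 -> [-5, -3, 6, 14, 2, 5]
Pass 3: scan indices 3..5 for the minimum = 3 comparison(s); min is 2, place at index 2 -> [-5, -3, 2, 14, 6, 5]
Pass 4: scan indices 4..5 for the minimum = 2 comparison(s); min is 5, place at index 3 -> [-5, -3, 2, 5, 6, 14]
Pass 5: scan indices 5..5 for the minimum = 1 comparison(s); min is 6, place at index 4 -> [-5, -3, 2, 5, 6, 14]
Selection sort always scans the whole unsorted suffix, so the count is (n-1) + (n-2) + ... + 1 = n(n-1)/2 = 6*5/2 = 15 regardless of the input order.
Total comparisons: 5 + 4 + 3 + 2 + 1 = 15


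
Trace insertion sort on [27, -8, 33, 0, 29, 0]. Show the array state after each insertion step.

First element 27 is already 'sorted'
Insert -8: shifted 1 elements -> [-8, 27, 33, 0, 29, 0]
Insert 33: shifted 0 elements -> [-8, 27, 33, 0, 29, 0]
Insert 0: shifted 2 elements -> [-8, 0, 27, 33, 29, 0]
Insert 29: shifted 1 elements -> [-8, 0, 27, 29, 33, 0]
Insert 0: shifted 3 elements -> [-8, 0, 0, 27, 29, 33]


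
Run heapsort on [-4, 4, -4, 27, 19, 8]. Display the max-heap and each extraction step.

Build heap: [27, 19, 8, 4, -4, -4]
Extract 27: [19, 4, 8, -4, -4, 27]
Extract 19: [8, 4, -4, -4, 19, 27]
Extract 8: [4, -4, -4, 8, 19, 27]
Extract 4: [-4, -4, 4, 8, 19, 27]
Extract -4: [-4, -4, 4, 8, 19, 27]


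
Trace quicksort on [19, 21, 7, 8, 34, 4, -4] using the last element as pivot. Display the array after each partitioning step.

Partition 1: pivot=-4 at index 0 -> [-4, 21, 7, 8, 34, 4, 19]
Partition 2: pivot=19 at index 4 -> [-4, 7, 8, 4, 19, 21, 34]
Partition 3: pivot=4 at index 1 -> [-4, 4, 8, 7, 19, 21, 34]
Partition 4: pivot=7 at index 2 -> [-4, 4, 7, 8, 19, 21, 34]
Partition 5: pivot=34 at index 6 -> [-4, 4, 7, 8, 19, 21, 34]


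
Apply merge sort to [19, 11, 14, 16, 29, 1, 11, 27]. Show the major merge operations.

Divide and conquer:
  Merge [19] + [11] -> [11, 19]
  Merge [14] + [16] -> [14, 16]
  Merge [11, 19] + [14, 16] -> [11, 14, 16, 19]
  Merge [29] + [1] -> [1, 29]
  Merge [11] + [27] -> [11, 27]
  Merge [1, 29] + [11, 27] -> [1, 11, 27, 29]
  Merge [11, 14, 16, 19] + [1, 11, 27, 29] -> [1, 11, 11, 14, 16, 19, 27, 29]


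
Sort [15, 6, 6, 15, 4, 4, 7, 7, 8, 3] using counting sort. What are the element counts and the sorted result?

Count array: [0, 0, 0, 1, 2, 0, 2, 2, 1, 0, 0, 0, 0, 0, 0, 2]
(count[i] = number of elements equal to i)
Cumulative count: [0, 0, 0, 1, 3, 3, 5, 7, 8, 8, 8, 8, 8, 8, 8, 10]
Sorted: [3, 4, 4, 6, 6, 7, 7, 8, 15, 15]


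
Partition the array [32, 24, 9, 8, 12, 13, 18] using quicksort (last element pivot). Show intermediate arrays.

Partition 1: pivot=18 at index 4 -> [9, 8, 12, 13, 18, 24, 32]
Partition 2: pivot=13 at index 3 -> [9, 8, 12, 13, 18, 24, 32]
Partition 3: pivot=12 at index 2 -> [9, 8, 12, 13, 18, 24, 32]
Partition 4: pivot=8 at index 0 -> [8, 9, 12, 13, 18, 24, 32]
Partition 5: pivot=32 at index 6 -> [8, 9, 12, 13, 18, 24, 32]


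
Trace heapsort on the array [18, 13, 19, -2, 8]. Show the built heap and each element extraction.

Build heap: [19, 13, 18, -2, 8]
Extract 19: [18, 13, 8, -2, 19]
Extract 18: [13, -2, 8, 18, 19]
Extract 13: [8, -2, 13, 18, 19]
Extract 8: [-2, 8, 13, 18, 19]


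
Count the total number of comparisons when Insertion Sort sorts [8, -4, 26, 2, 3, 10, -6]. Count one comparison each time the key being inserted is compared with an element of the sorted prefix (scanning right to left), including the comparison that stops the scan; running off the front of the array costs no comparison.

Insert -4: 8 > -4 (shift), reached front = 1 comparison(s) -> [-4, 8, 26, 2, 3, 10, -6]
Insert 26: 8 <= 26 (stop) = 1 comparison(s) -> [-4, 8, 26, 2, 3, 10, -6]
Insert 2: 26 > 2 (shift), 8 > 2 (shift), -4 <= 2 (stop) = 3 comparison(s) -> [-4, 2, 8, 26, 3, 10, -6]
Insert 3: 26 > 3 (shift), 8 > 3 (shift), 2 <= 3 (stop) = 3 comparison(s) -> [-4, 2, 3, 8, 26, 10, -6]
Insert 10: 26 > 10 (shift), 8 <= 10 (stop) = 2 comparison(s) -> [-4, 2, 3, 8, 10, 26, -6]
Insert -6: 26 > -6 (shift), 10 > -6 (shift), 8 > -6 (shift), 3 > -6 (shift), 2 > -6 (shift), -4 > -6 (shift), reached front = 6 comparison(s) -> [-6, -4, 2, 3, 8, 10, 26]
Total comparisons: 1 + 1 + 3 + 3 + 2 + 6 = 16


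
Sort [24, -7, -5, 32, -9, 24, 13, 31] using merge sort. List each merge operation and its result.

Divide and conquer:
  Merge [24] + [-7] -> [-7, 24]
  Merge [-5] + [32] -> [-5, 32]
  Merge [-7, 24] + [-5, 32] -> [-7, -5, 24, 32]
  Merge [-9] + [24] -> [-9, 24]
  Merge [13] + [31] -> [13, 31]
  Merge [-9, 24] + [13, 31] -> [-9, 13, 24, 31]
  Merge [-7, -5, 24, 32] + [-9, 13, 24, 31] -> [-9, -7, -5, 13, 24, 24, 31, 32]


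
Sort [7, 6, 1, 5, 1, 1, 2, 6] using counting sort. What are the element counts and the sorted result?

Count array: [0, 3, 1, 0, 0, 1, 2, 1]
(count[i] = number of elements equal to i)
Cumulative count: [0, 3, 4, 4, 4, 5, 7, 8]
Sorted: [1, 1, 1, 2, 5, 6, 6, 7]


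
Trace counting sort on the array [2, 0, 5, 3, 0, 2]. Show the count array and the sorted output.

Count array: [2, 0, 2, 1, 0, 1]
(count[i] = number of elements equal to i)
Cumulative count: [2, 2, 4, 5, 5, 6]
Sorted: [0, 0, 2, 2, 3, 5]


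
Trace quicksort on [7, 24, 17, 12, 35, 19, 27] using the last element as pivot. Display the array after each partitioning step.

Partition 1: pivot=27 at index 5 -> [7, 24, 17, 12, 19, 27, 35]
Partition 2: pivot=19 at index 3 -> [7, 17, 12, 19, 24, 27, 35]
Partition 3: pivot=12 at index 1 -> [7, 12, 17, 19, 24, 27, 35]


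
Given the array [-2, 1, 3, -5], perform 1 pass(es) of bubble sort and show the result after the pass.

After pass 1: [-2, 1, -5, 3] (1 swaps)
Total swaps: 1


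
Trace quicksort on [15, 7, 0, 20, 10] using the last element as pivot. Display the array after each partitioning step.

Partition 1: pivot=10 at index 2 -> [7, 0, 10, 20, 15]
Partition 2: pivot=0 at index 0 -> [0, 7, 10, 20, 15]
Partition 3: pivot=15 at index 3 -> [0, 7, 10, 15, 20]


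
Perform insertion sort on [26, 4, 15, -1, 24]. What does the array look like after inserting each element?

First element 26 is already 'sorted'
Insert 4: shifted 1 elements -> [4, 26, 15, -1, 24]
Insert 15: shifted 1 elements -> [4, 15, 26, -1, 24]
Insert -1: shifted 3 elements -> [-1, 4, 15, 26, 24]
Insert 24: shifted 1 elements -> [-1, 4, 15, 24, 26]


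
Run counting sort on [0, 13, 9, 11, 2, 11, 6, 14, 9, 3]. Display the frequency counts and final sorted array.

Count array: [1, 0, 1, 1, 0, 0, 1, 0, 0, 2, 0, 2, 0, 1, 1]
(count[i] = number of elements equal to i)
Cumulative count: [1, 1, 2, 3, 3, 3, 4, 4, 4, 6, 6, 8, 8, 9, 10]
Sorted: [0, 2, 3, 6, 9, 9, 11, 11, 13, 14]


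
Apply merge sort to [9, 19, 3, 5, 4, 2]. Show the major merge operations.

Divide and conquer:
  Merge [19] + [3] -> [3, 19]
  Merge [9] + [3, 19] -> [3, 9, 19]
  Merge [4] + [2] -> [2, 4]
  Merge [5] + [2, 4] -> [2, 4, 5]
  Merge [3, 9, 19] + [2, 4, 5] -> [2, 3, 4, 5, 9, 19]


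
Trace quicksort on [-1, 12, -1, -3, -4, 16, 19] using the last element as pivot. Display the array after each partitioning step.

Partition 1: pivot=19 at index 6 -> [-1, 12, -1, -3, -4, 16, 19]
Partition 2: pivot=16 at index 5 -> [-1, 12, -1, -3, -4, 16, 19]
Partition 3: pivot=-4 at index 0 -> [-4, 12, -1, -3, -1, 16, 19]
Partition 4: pivot=-1 at index 3 -> [-4, -1, -3, -1, 12, 16, 19]
Partition 5: pivot=-3 at index 1 -> [-4, -3, -1, -1, 12, 16, 19]
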